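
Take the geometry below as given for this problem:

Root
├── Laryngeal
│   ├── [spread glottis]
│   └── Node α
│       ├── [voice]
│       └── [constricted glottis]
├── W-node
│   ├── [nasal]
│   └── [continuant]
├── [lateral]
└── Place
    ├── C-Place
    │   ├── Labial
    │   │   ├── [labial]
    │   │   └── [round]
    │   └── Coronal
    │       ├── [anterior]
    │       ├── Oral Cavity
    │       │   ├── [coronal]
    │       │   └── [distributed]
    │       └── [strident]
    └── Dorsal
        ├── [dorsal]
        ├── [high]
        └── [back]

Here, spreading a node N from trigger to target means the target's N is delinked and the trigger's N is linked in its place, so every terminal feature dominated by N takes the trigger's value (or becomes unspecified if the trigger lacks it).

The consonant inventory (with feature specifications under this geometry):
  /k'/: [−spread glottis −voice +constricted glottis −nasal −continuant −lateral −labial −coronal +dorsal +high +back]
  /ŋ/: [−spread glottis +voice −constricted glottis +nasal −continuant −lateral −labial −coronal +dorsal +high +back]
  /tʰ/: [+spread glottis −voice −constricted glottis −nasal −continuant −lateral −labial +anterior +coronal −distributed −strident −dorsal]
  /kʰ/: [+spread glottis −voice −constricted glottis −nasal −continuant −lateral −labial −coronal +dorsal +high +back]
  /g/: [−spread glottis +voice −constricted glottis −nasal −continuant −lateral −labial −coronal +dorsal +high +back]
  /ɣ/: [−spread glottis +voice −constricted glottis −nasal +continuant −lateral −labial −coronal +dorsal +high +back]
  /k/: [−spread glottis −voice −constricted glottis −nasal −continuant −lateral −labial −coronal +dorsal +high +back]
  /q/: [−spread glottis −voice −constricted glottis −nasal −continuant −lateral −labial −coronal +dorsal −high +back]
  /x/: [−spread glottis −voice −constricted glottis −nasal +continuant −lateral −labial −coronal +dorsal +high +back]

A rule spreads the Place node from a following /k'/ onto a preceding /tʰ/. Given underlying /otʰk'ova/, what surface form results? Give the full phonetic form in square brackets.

[okʰk'ova]

Place immediately or transitively dominates [labial], [round], [anterior], [coronal], [distributed], [strident], [dorsal], [high], [back].
The target acquires /k'/'s values for everything under Place — [−labial], [−coronal], [+dorsal], [+high], [+back] — while keeping its own [spread glottis], [voice], [constricted glottis], ….
This feature bundle is that of [kʰ], so /otʰk'ova/ surfaces as [okʰk'ova].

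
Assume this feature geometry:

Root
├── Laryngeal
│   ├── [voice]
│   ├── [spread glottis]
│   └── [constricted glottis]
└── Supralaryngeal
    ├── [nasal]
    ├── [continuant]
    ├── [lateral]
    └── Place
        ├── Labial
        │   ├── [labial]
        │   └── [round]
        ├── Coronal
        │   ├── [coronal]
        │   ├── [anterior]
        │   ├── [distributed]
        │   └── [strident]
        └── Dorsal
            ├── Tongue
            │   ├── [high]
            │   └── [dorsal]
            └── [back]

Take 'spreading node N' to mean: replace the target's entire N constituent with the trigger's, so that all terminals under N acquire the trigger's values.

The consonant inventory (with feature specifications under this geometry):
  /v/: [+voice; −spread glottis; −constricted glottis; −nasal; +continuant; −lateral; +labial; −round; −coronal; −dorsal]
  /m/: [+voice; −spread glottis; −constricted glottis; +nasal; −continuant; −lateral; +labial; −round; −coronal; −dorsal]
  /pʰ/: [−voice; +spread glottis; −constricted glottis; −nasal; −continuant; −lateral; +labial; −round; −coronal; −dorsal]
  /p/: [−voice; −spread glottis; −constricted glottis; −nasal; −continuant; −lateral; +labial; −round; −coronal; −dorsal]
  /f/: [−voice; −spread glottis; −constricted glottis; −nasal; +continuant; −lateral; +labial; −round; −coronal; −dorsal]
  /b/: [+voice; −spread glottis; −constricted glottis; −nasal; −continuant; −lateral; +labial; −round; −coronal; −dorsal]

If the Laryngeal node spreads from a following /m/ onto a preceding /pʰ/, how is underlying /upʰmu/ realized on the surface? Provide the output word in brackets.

Laryngeal immediately or transitively dominates [voice], [spread glottis], [constricted glottis].
The target acquires /m/'s values for everything under Laryngeal — [+voice], [−spread glottis], [−constricted glottis] — while keeping its own [nasal], [continuant], [lateral], ….
The resulting bundle matches /b/ in the inventory; substituting it for /pʰ/ gives [ubmu].

[ubmu]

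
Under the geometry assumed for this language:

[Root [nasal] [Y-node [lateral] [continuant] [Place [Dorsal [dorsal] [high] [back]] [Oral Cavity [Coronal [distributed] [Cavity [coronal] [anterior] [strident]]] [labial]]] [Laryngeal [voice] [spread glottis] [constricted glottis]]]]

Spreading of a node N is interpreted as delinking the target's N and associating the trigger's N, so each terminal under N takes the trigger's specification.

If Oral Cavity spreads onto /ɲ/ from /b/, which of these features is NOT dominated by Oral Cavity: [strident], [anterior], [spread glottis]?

[spread glottis]

Under this geometry, Oral Cavity contains [distributed], [coronal], [anterior], [strident], [labial].
Of the listed options, [anterior], [strident] are among these and would be overwritten by spreading Oral Cavity.
[spread glottis] attaches under Laryngeal, not under Oral Cavity, so /ɲ/ retains its own value for [spread glottis].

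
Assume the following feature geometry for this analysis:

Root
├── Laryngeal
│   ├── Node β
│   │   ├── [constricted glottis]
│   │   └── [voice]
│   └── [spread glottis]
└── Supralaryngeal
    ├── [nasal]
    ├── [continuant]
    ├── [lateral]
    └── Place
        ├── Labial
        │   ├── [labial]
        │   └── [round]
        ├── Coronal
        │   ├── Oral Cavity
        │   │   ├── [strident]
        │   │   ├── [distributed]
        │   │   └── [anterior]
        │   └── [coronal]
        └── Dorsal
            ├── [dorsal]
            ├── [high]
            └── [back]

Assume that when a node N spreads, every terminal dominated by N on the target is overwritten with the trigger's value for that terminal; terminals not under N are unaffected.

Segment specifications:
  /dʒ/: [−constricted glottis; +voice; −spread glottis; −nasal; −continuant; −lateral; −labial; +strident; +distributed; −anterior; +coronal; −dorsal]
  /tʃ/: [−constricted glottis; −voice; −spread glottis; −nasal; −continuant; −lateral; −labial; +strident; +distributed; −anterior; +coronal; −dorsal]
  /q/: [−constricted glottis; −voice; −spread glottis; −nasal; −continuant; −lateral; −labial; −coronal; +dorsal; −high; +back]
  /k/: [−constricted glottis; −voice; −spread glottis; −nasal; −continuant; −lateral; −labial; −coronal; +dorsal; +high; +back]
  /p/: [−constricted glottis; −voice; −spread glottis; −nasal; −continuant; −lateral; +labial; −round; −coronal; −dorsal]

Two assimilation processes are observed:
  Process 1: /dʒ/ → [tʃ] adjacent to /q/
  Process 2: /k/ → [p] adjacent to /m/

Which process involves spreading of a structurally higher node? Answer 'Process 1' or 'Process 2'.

Process 2

Process 1 alters [voice]; the lowest dominating node is [voice] (depth 3 from Root).
Process 2 alters [labial], [round], [dorsal], [high], [back]; the lowest common ancestor is Place (depth 2 from Root).
Place (depth 2) sits above [voice] (depth 3), making Process 2 the one with the higher spreading node.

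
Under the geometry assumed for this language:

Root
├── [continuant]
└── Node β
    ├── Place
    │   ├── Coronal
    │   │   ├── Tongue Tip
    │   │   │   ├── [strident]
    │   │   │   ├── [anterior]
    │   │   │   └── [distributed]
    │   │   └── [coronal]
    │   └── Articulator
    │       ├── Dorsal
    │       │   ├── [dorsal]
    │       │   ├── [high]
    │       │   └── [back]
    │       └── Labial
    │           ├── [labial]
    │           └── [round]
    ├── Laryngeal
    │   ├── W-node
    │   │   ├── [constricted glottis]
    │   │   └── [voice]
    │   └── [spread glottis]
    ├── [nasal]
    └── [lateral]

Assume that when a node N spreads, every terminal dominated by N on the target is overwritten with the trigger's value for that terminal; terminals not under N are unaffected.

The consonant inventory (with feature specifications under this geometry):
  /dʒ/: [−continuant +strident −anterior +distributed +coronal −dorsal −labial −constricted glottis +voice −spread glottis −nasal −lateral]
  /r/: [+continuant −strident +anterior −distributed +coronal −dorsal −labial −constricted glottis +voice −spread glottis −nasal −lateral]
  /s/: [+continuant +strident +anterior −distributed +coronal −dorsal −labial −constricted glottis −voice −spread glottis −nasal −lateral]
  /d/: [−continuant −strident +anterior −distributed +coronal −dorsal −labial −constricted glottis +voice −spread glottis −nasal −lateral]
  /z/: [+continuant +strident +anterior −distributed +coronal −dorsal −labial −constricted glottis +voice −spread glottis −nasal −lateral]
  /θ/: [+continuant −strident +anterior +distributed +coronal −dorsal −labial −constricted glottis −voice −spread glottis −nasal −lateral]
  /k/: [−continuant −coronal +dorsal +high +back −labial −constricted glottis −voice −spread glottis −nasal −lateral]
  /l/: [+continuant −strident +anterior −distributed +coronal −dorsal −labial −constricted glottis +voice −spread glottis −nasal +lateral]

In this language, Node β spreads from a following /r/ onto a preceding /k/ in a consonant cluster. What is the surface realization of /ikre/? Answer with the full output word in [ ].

[idre]

Terminals under Node β in this geometry: [strident], [anterior], [distributed], [coronal], [dorsal], [high], [back], [labial], [round], [constricted glottis], [voice], [spread glottis], [nasal], [lateral].
Spreading Node β from /r/ onto /k/ replaces those values with /r/'s: [−strident], [+anterior], [−distributed], [+coronal], [−dorsal], [−labial], [−constricted glottis], [+voice], [−spread glottis], [−nasal], [−lateral]. Features outside Node β ([continuant]) stay as in /k/.
The resulting bundle matches /d/ in the inventory; substituting it for /k/ gives [idre].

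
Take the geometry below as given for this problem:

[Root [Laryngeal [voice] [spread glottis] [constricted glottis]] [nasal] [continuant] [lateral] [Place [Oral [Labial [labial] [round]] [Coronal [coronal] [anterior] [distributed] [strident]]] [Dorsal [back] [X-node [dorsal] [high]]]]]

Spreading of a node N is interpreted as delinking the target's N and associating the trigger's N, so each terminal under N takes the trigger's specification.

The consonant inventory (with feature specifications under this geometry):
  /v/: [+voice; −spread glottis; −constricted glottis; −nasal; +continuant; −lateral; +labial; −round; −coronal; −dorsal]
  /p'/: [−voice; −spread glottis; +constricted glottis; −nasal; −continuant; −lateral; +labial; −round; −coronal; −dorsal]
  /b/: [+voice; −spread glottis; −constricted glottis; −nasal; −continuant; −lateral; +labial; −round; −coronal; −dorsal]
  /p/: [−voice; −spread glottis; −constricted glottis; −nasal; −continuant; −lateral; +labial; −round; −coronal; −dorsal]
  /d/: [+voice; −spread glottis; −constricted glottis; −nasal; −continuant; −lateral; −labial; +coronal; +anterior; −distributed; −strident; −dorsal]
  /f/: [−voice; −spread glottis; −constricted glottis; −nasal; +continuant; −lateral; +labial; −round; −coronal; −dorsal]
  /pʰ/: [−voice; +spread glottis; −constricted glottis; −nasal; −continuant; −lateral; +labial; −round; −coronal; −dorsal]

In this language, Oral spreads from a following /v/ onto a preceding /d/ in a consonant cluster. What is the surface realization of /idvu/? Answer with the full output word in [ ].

[ibvu]

The Oral node dominates the terminals [labial], [round], [coronal], [anterior], [distributed], [strident].
The target acquires /v/'s values for everything under Oral — [+labial], [−round], [−coronal] — while keeping its own [voice], [spread glottis], [constricted glottis], ….
This feature bundle is that of [b], so /idvu/ surfaces as [ibvu].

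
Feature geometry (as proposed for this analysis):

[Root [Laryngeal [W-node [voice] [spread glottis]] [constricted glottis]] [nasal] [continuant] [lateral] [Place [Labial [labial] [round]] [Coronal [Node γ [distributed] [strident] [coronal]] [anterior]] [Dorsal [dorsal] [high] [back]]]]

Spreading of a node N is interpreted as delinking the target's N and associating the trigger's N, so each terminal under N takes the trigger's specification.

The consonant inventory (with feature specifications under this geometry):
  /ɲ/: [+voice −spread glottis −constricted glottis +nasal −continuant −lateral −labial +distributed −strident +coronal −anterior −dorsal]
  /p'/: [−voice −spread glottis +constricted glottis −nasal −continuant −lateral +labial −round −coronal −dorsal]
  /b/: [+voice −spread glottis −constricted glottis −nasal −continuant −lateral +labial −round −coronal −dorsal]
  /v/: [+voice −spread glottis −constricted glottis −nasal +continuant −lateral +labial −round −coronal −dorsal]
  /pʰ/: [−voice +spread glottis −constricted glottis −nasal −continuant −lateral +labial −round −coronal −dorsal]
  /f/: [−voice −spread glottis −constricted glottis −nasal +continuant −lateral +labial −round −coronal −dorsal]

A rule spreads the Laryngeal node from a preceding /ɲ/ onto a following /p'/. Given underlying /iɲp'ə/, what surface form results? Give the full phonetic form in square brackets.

[iɲbə]

The Laryngeal node dominates the terminals [voice], [spread glottis], [constricted glottis].
The target acquires /ɲ/'s values for everything under Laryngeal — [+voice], [−spread glottis], [−constricted glottis] — while keeping its own [nasal], [continuant], [lateral], ….
Among the inventory, only /b/ has exactly this specification, giving the surface form [iɲbə].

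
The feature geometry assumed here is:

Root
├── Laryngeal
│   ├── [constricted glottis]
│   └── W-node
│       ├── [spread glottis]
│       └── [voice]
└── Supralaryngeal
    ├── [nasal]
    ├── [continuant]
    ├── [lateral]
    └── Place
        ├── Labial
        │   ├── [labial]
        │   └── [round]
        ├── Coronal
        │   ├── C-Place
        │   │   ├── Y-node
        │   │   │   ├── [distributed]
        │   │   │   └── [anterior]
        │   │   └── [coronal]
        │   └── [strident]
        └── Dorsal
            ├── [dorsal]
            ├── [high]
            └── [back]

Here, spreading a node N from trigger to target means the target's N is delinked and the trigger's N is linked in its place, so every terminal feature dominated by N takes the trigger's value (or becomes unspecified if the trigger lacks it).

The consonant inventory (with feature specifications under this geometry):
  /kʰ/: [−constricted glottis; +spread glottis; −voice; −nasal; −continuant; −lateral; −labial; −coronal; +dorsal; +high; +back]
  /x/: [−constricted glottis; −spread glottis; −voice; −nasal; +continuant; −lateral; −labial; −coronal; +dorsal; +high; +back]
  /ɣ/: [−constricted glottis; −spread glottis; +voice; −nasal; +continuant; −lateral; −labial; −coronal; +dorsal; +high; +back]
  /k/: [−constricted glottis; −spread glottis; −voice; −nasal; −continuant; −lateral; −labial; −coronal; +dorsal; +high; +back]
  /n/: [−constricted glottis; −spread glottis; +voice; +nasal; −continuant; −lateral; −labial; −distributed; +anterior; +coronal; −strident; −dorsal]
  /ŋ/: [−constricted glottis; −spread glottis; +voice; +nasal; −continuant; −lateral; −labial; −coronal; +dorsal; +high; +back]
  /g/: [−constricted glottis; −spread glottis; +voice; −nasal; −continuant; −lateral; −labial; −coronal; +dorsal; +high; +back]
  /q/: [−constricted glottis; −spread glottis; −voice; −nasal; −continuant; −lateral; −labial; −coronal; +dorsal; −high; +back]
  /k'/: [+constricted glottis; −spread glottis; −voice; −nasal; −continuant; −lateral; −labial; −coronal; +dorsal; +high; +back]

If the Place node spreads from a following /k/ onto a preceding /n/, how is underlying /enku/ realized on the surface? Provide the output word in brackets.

Place immediately or transitively dominates [labial], [round], [distributed], [anterior], [coronal], [strident], [dorsal], [high], [back].
Spreading Place from /k/ onto /n/ replaces those values with /k/'s: [−labial], [−coronal], [+dorsal], [+high], [+back]. Features outside Place ([constricted glottis], [spread glottis], [voice], …) stay as in /n/.
This feature bundle is that of [ŋ], so /enku/ surfaces as [eŋku].

[eŋku]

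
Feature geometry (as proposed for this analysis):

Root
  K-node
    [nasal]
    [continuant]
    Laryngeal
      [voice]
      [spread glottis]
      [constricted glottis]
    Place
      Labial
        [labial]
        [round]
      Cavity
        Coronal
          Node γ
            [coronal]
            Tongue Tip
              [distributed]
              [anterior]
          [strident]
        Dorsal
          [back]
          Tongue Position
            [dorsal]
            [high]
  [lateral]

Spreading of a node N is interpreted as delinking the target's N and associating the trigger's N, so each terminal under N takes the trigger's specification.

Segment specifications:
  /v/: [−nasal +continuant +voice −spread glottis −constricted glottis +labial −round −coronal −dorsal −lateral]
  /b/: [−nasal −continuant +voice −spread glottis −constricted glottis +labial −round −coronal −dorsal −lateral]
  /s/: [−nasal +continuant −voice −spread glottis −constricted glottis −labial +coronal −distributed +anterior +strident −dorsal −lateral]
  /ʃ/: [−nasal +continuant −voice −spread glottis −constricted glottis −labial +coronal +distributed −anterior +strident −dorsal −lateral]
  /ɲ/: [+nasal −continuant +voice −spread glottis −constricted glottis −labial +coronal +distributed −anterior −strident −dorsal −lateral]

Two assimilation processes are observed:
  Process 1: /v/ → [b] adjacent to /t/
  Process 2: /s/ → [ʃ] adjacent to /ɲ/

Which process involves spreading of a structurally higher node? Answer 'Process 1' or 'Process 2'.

Process 1 alters [continuant]; the lowest dominating node is [continuant] (depth 2 from Root).
Process 2 alters [anterior], [distributed]; the lowest common ancestor is Tongue Tip (depth 6 from Root).
Depth 2 < depth 6; Process 1 involves the structurally higher constituent [continuant].

Process 1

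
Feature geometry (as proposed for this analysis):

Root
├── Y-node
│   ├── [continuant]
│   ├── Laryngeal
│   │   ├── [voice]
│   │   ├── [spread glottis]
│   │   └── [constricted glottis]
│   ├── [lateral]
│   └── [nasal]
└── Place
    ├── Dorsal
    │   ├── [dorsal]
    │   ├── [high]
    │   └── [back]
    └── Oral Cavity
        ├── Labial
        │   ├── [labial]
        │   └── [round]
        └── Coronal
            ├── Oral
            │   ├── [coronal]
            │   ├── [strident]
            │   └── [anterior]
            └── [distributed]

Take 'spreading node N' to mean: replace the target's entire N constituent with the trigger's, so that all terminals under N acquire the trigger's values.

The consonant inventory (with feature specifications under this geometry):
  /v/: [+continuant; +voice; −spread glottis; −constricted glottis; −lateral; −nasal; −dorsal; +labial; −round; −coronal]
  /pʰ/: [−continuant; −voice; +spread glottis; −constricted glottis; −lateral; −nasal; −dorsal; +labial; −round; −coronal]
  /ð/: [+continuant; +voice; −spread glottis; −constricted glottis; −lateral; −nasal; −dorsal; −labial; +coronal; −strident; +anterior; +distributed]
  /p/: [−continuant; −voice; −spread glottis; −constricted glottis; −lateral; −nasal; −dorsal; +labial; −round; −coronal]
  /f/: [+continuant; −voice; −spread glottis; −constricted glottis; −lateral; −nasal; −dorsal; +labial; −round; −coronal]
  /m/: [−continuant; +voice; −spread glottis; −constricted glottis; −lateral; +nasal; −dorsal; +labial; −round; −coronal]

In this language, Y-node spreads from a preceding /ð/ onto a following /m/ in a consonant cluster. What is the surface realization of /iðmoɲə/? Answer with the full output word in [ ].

[iðvoɲə]

The Y-node node dominates the terminals [continuant], [voice], [spread glottis], [constricted glottis], [lateral], [nasal].
The target acquires /ð/'s values for everything under Y-node — [+continuant], [+voice], [−spread glottis], [−constricted glottis], [−lateral], [−nasal] — while keeping its own [dorsal], [labial], [round], ….
The resulting bundle matches /v/ in the inventory; substituting it for /m/ gives [iðvoɲə].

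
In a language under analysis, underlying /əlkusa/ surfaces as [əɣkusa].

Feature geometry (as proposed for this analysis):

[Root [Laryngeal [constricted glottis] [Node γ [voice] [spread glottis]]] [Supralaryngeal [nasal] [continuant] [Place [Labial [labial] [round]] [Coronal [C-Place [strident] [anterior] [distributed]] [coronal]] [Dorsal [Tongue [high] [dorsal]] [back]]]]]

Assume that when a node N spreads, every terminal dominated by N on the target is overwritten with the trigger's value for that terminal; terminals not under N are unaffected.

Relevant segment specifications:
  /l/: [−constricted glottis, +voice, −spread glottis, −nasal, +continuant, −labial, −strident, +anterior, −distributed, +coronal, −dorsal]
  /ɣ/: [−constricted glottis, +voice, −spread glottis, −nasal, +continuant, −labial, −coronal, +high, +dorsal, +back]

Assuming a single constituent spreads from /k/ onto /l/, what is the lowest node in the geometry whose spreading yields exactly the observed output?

Place

Feature comparison: [coronal], [anterior], [distributed], [strident], [dorsal], [high], [back] differ between /l/ and [ɣ]; the remaining terminals match.
Tracing each changed feature up the tree, the paths first meet at Place; any lower node misses at least one of them.
Spreading Place from /k/ overwrites each of those terminals with /k/'s values, yielding exactly [ɣ].
Had Supralaryngeal or a higher node spread, [continuant] would have taken /k/'s value; it stays as in /l/, confirming the spreading constituent is exactly Place.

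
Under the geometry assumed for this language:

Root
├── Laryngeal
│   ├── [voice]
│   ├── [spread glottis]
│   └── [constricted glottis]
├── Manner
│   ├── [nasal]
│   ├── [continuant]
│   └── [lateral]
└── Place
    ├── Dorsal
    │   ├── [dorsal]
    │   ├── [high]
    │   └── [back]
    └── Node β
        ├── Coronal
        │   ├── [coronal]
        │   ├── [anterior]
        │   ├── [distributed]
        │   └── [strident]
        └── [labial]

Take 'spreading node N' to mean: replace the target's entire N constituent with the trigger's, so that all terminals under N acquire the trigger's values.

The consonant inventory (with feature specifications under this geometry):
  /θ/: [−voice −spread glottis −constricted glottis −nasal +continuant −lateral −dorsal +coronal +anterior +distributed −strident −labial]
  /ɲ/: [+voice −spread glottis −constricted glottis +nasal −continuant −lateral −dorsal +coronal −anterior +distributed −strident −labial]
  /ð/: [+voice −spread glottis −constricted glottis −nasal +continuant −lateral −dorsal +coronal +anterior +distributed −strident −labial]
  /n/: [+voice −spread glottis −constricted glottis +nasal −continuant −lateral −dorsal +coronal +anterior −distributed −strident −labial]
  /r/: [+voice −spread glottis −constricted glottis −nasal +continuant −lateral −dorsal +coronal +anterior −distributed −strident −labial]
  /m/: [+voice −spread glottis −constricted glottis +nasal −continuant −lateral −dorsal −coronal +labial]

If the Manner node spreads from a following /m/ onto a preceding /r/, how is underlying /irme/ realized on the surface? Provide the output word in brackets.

The Manner node dominates the terminals [nasal], [continuant], [lateral].
After delinking /r/'s Manner and linking /m/'s, the affected terminals become [+nasal], [−continuant], [−lateral]; [voice], [spread glottis], [constricted glottis], … (outside Manner) are retained from /r/.
The resulting bundle matches /n/ in the inventory; substituting it for /r/ gives [inme].

[inme]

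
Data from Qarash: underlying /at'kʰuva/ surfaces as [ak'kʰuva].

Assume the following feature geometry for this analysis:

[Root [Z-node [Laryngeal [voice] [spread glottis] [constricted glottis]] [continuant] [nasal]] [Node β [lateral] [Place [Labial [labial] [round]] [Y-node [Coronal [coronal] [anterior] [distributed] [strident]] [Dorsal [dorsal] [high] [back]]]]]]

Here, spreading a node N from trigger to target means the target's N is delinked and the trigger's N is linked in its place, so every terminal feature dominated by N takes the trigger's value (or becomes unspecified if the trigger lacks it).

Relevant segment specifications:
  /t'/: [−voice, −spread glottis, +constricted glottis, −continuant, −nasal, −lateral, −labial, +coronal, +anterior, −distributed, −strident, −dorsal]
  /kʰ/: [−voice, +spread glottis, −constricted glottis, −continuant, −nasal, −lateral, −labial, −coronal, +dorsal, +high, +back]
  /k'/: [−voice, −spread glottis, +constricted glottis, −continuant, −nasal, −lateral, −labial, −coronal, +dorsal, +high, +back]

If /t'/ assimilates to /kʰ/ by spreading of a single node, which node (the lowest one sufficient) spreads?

Y-node

Comparing /t'/ with its surface form [k'], the features that change are [coronal], [anterior], [distributed], [strident], [dorsal], [high], [back].
These terminals are all dominated by Y-node, and no proper subconstituent of Y-node covers them all; Y-node is their lowest common ancestor.
Delinking /t'/'s Y-node and associating /kʰ/'s Y-node gives precisely the feature bundle of [k'].
[constricted glottis], [spread glottis] stay as in /t'/ although /kʰ/ differs there, so no node dominating them spread; among the remaining candidates Y-node is the lowest that derives the output.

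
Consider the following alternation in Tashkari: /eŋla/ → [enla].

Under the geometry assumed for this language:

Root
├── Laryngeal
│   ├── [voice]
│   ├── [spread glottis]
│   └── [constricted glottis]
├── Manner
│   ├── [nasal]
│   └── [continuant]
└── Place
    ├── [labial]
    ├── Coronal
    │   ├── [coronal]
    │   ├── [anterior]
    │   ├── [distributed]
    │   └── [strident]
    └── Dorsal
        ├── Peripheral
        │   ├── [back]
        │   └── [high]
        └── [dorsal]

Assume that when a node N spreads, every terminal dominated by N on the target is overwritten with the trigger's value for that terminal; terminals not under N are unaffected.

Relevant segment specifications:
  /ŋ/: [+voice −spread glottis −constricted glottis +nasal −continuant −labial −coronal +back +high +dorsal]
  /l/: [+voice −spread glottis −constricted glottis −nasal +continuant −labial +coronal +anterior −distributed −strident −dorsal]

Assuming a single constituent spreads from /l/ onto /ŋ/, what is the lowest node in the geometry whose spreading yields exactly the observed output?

Place

Comparing /ŋ/ with its surface form [n], the features that change are [coronal], [anterior], [distributed], [strident], [dorsal], [high], [back].
The smallest constituent containing every changed terminal is Place — each of its daughters lacks at least one of the affected features.
Spreading Place from /l/ overwrites each of those terminals with /l/'s values, yielding exactly [n].
Had Root spread, [nasal], [continuant] would have taken /l/'s values; they stay as in /ŋ/, confirming the spreading constituent is exactly Place.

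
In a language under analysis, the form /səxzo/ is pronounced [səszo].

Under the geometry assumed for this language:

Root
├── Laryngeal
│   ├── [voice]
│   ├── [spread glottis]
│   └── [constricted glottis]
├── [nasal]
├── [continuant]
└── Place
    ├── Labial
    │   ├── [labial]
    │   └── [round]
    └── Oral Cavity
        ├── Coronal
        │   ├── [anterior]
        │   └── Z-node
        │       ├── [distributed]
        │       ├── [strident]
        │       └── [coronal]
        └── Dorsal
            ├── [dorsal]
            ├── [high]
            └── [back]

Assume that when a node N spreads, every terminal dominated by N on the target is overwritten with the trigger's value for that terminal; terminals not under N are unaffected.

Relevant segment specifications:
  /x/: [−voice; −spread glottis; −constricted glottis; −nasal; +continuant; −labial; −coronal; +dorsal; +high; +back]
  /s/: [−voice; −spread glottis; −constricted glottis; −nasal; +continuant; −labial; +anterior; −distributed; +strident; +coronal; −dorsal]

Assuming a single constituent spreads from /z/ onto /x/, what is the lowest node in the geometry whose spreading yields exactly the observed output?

Oral Cavity

The alternation /x/ → [s] changes [coronal], [anterior], [distributed], [strident], [dorsal], [high], [back] and nothing else.
Tracing each changed feature up the tree, the paths first meet at Oral Cavity; any lower node misses at least one of them.
Delinking /x/'s Oral Cavity and associating /z/'s Oral Cavity gives precisely the feature bundle of [s].
[voice] stays as in /x/ although /z/ differs there, so no node dominating it spread; among the remaining candidates Oral Cavity is the lowest that derives the output.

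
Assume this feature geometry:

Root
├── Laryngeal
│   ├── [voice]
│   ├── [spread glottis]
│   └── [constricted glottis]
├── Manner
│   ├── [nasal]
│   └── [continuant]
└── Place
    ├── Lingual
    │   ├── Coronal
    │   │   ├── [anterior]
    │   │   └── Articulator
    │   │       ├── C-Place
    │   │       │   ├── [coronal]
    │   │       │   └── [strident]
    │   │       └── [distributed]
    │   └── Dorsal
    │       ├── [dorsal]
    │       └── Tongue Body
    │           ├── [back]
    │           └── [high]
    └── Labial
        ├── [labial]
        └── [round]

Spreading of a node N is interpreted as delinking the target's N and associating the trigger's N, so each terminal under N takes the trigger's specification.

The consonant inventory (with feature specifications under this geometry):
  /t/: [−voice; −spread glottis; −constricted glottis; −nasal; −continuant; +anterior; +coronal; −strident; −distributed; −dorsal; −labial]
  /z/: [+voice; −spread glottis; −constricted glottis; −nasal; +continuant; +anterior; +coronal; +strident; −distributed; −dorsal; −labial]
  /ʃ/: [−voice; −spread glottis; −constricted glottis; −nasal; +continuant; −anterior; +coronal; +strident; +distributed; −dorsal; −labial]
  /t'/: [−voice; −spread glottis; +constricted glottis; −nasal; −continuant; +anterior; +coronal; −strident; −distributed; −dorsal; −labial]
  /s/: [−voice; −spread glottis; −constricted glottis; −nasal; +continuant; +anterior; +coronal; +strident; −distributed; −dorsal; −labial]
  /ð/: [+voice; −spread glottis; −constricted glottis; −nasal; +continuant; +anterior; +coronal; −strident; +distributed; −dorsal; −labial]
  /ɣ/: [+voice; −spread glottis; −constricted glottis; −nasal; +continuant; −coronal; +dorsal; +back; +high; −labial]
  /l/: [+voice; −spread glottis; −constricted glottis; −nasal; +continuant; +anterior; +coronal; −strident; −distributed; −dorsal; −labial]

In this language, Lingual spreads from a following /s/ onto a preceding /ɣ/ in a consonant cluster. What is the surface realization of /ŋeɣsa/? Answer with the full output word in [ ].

[ŋezsa]

Lingual immediately or transitively dominates [anterior], [coronal], [strident], [distributed], [dorsal], [back], [high].
Spreading Lingual from /s/ onto /ɣ/ replaces those values with /s/'s: [+anterior], [+coronal], [+strident], [−distributed], [−dorsal]. Features outside Lingual ([voice], [spread glottis], [constricted glottis], …) stay as in /ɣ/.
The resulting bundle matches /z/ in the inventory; substituting it for /ɣ/ gives [ŋezsa].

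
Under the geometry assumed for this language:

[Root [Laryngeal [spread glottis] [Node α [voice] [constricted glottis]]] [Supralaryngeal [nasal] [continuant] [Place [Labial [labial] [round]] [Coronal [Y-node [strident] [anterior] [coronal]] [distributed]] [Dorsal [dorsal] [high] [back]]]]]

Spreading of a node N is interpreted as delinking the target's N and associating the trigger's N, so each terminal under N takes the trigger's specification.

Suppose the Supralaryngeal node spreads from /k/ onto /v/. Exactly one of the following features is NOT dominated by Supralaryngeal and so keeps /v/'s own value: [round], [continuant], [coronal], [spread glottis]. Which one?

Supralaryngeal dominates exactly [nasal], [continuant], [labial], [round], [strident], [anterior], [coronal], [distributed], [dorsal], [high], [back].
[round], [continuant], [coronal] all lie under Supralaryngeal, so they are overwritten when Supralaryngeal spreads.
But [spread glottis] is a dependent of Laryngeal, outside Supralaryngeal; it is therefore untouched by the spreading.

[spread glottis]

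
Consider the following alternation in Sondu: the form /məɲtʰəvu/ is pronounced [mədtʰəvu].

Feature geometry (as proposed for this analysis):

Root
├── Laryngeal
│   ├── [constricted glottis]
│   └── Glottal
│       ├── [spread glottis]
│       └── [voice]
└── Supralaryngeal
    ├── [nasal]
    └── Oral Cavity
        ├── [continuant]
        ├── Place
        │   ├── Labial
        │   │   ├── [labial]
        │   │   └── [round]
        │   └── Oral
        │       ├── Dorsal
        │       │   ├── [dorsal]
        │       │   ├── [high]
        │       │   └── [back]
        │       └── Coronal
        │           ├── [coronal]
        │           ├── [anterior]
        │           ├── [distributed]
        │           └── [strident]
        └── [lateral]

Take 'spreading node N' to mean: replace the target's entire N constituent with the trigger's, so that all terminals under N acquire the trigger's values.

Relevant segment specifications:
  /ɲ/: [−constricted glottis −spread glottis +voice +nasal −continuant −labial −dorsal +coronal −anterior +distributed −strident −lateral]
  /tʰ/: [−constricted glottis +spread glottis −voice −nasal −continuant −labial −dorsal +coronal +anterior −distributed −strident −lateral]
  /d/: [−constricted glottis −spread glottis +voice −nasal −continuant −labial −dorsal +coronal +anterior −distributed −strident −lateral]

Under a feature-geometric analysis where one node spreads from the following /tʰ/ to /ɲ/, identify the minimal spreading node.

Supralaryngeal

The alternation /ɲ/ → [d] changes [nasal], [anterior], [distributed] and nothing else.
These terminals are all dominated by Supralaryngeal, and no proper subconstituent of Supralaryngeal covers them all; Supralaryngeal is their lowest common ancestor.
If Supralaryngeal spreads, every terminal under it takes /tʰ/'s value, producing [d] as observed.
Had Root spread, [voice], [spread glottis] would have taken /tʰ/'s values; they stay as in /ɲ/, confirming the spreading constituent is exactly Supralaryngeal.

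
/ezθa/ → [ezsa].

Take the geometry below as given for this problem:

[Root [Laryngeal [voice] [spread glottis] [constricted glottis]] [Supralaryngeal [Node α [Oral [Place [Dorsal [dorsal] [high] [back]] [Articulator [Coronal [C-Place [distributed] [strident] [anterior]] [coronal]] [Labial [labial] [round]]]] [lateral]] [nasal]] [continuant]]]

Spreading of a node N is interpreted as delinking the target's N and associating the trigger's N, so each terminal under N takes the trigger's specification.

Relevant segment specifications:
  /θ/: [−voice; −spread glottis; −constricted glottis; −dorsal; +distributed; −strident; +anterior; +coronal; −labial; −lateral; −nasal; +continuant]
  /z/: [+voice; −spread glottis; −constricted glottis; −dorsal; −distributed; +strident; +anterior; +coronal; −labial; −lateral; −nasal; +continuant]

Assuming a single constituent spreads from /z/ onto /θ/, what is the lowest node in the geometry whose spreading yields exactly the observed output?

C-Place

/θ/ and [s] differ in [distributed], [strident]; every other specified feature is identical.
Tracing each changed feature up the tree, the paths first meet at C-Place; any lower node misses at least one of them.
Spreading C-Place from /z/ overwrites each of those terminals with /z/'s values, yielding exactly [s].
[voice], a feature on which the two segments disagree outside C-Place, is unchanged — nothing dominating it spread, and C-Place is the minimal sufficient constituent.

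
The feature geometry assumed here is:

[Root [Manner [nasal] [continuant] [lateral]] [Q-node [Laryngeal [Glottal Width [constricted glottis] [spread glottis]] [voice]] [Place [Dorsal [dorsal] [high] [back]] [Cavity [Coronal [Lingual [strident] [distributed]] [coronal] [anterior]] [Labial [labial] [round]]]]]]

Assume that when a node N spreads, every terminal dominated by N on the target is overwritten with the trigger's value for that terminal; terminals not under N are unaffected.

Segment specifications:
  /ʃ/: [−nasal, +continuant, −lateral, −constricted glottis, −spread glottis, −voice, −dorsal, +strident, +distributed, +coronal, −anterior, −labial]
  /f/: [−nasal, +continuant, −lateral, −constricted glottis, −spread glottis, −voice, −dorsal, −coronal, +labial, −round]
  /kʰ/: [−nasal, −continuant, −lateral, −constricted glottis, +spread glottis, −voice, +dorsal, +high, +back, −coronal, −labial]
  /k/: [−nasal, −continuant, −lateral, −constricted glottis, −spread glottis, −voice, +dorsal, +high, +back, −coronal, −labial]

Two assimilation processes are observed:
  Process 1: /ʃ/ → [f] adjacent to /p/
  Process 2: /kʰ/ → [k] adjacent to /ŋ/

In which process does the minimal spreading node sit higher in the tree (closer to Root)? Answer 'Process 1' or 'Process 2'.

Process 1

Process 1: the features that change are [labial], [round], [coronal], [anterior], [distributed], [strident]; the minimal node is Cavity (depth 3).
Process 2 alters [spread glottis]; the lowest dominating node is [spread glottis] (depth 4 from Root).
Cavity (depth 3) sits above [spread glottis] (depth 4), making Process 1 the one with the higher spreading node.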